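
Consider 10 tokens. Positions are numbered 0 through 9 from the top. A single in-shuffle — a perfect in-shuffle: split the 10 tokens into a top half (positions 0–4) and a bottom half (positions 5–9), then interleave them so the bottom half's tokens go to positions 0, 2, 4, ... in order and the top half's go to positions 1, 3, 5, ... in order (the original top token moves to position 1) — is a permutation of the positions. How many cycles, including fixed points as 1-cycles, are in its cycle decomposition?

1

Trace each unvisited position around until it returns:
(0 1 3 7 4 9 8 6 2 5)
1 cycle in total.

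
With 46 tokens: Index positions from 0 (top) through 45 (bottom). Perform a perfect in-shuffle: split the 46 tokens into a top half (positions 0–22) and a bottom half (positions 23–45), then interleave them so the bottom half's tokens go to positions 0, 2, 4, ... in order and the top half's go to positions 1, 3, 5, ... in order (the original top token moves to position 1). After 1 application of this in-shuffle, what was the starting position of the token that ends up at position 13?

6

Work backwards from position 13, undoing one in-shuffle at a time:
13 ← 6
So the token now at position 13 started at position 6.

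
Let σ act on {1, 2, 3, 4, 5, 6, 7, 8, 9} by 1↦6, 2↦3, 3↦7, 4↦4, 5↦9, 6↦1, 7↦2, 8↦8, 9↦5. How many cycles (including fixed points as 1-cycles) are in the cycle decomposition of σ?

Cycle decomposition: (1 6) (2 3 7) (4) (5 9) (8).
5 cycles.

5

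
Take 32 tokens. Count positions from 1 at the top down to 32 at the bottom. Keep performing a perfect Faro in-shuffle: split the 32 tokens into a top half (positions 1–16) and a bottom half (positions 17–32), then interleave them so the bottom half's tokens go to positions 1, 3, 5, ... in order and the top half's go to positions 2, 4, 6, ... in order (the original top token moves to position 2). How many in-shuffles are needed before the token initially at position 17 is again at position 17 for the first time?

Follow position 17 under repeated in-shuffles:
17 → 1 → 2 → 4 → 8 → 16 → 32 → 31 → 29 → 25 → 17
It first returns after 10 in-shuffles.

10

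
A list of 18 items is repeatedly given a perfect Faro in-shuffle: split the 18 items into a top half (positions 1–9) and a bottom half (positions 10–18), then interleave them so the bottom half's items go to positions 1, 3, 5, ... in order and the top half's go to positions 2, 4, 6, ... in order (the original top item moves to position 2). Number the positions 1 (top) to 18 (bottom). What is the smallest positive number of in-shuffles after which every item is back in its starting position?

The in-shuffle permutes the 18 positions with cycle lengths [18].
Every item is home exactly when every cycle has completed a whole number of laps, i.e. after lcm(18) = 18 in-shuffles.

18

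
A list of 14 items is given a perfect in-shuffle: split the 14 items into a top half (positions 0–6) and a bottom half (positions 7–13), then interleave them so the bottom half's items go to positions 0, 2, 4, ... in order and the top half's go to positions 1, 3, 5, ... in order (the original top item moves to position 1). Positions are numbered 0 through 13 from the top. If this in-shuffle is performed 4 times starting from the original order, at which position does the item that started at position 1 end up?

Track the item's position through each in-shuffle:
1 → 3 → 7 → 0 → 1

1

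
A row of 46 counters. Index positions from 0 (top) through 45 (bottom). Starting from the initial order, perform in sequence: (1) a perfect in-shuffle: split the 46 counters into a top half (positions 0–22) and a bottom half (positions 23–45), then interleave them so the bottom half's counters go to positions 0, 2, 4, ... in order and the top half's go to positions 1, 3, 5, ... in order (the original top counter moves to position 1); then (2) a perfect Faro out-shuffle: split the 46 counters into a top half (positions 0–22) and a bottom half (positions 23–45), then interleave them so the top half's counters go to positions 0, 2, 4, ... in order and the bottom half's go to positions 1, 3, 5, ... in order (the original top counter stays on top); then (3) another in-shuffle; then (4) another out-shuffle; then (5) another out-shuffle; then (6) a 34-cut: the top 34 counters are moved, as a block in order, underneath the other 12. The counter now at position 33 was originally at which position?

Undo the operations in reverse order, starting from position 33:
  undo op 6 (cut 34): 33 ← 21
  undo op 5 (out-shuffle, from bottom half): 21 ← 33
  undo op 4 (out-shuffle, from bottom half): 33 ← 39
  undo op 3 (in-shuffle, from top half): 39 ← 19
  undo op 2 (out-shuffle, from bottom half): 19 ← 32
  undo op 1 (in-shuffle, from bottom half): 32 ← 39
So the counter at position 33 came from original position 39.

39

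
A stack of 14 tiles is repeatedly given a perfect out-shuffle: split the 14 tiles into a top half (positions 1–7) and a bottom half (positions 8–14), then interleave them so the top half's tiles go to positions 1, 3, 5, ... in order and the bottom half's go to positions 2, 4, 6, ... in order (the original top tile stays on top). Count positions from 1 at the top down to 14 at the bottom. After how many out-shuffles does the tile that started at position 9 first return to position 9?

Follow position 9 under repeated out-shuffles:
9 → 4 → 7 → 13 → 12 → 10 → 6 → 11 → 8 → 2 → 3 → 5 → 9
It first returns after 12 out-shuffles.

12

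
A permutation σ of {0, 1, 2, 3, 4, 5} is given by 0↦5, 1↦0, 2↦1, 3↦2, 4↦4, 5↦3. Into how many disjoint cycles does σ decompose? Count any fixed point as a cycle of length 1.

2

Cycle decomposition: (0 5 3 2 1) (4).
2 cycles.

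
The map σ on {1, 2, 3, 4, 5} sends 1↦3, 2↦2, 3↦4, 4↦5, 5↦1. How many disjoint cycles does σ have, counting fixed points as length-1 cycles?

2

Cycle decomposition: (1 3 4 5) (2).
2 cycles.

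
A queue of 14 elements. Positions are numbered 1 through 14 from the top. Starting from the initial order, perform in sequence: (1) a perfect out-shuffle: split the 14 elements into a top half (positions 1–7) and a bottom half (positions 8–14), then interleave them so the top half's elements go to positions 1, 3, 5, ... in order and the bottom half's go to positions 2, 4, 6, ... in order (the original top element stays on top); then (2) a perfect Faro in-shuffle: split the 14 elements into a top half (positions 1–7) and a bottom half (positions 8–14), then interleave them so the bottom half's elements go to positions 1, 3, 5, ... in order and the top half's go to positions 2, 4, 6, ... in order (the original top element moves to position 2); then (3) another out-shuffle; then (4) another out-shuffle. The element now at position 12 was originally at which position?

6

Undo the operations in reverse order, starting from position 12:
  undo op 4 (out-shuffle, from bottom half): 12 ← 13
  undo op 3 (out-shuffle, from top half): 13 ← 7
  undo op 2 (in-shuffle, from bottom half): 7 ← 11
  undo op 1 (out-shuffle, from top half): 11 ← 6
So the element at position 12 came from original position 6.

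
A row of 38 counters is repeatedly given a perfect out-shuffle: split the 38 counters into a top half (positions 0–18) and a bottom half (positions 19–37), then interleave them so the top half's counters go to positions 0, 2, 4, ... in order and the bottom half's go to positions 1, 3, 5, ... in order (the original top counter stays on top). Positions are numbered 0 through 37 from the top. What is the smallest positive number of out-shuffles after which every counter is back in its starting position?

36

The out-shuffle permutes the 38 positions with cycle lengths [1, 1, 36].
Every counter is home exactly when every cycle has completed a whole number of laps, i.e. after lcm(1, 36) = 36 out-shuffles.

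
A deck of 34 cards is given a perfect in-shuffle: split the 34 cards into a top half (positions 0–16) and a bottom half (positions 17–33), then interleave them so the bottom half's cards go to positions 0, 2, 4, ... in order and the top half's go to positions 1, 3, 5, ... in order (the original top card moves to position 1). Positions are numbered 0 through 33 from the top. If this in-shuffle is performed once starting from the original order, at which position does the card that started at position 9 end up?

19

Track the card's position through each in-shuffle:
9 → 19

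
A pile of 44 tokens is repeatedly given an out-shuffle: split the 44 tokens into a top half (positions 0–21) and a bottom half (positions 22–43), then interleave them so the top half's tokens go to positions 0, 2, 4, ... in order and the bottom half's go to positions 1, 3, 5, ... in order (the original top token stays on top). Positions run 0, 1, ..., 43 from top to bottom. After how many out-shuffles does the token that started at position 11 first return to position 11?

Follow position 11 under repeated out-shuffles:
11 → 22 → 1 → 2 → 4 → 8 → 16 → 32 → 21 → 42 → 41 → 39 → 35 → 27 → 11
It first returns after 14 out-shuffles.

14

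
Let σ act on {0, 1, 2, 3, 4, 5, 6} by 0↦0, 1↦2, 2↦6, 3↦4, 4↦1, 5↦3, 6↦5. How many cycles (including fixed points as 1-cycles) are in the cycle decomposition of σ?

2

Cycle decomposition: (0) (1 2 6 5 3 4).
2 cycles.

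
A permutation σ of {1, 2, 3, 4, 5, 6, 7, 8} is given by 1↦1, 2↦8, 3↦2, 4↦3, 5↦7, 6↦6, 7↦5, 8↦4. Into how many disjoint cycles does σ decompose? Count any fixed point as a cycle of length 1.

4

Cycle decomposition: (1) (2 8 4 3) (5 7) (6).
4 cycles.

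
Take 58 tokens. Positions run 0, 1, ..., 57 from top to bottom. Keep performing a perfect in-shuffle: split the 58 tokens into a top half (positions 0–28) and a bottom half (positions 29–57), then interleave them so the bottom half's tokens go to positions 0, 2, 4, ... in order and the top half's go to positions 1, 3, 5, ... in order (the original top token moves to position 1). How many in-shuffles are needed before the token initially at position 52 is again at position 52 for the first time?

58

Follow position 52 under repeated in-shuffles:
52 → 46 → 34 → 10 → 21 → 43 → 28 → 57 → ... → 52 (length 58)
It first returns after 58 in-shuffles.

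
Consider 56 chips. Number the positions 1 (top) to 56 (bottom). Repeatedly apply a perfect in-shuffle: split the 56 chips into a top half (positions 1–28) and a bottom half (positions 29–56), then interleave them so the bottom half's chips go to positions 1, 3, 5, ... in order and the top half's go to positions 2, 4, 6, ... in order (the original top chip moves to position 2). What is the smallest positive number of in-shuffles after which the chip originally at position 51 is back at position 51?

18

Follow position 51 under repeated in-shuffles:
51 → 45 → 33 → 9 → 18 → 36 → 15 → 30 → 3 → 6 → 12 → 24 → 48 → 39 → 21 → 42 → 27 → 54 → 51
It first returns after 18 in-shuffles.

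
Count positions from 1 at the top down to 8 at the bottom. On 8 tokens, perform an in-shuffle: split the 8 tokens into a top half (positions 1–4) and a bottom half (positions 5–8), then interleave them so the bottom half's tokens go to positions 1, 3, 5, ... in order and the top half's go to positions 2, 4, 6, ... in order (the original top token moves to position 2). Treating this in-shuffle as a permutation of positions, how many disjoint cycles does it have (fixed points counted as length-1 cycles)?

2

Trace each unvisited position around until it returns:
(1 2 4 8 7 5) (3 6)
2 cycles in total.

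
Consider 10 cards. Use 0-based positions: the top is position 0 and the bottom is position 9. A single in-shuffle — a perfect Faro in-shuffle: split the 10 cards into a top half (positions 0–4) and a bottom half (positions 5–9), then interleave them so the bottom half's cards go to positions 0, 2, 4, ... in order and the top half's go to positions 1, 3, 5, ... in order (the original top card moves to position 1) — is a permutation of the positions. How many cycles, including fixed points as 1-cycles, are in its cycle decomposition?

Trace each unvisited position around until it returns:
(0 1 3 7 4 9 8 6 2 5)
1 cycle in total.

1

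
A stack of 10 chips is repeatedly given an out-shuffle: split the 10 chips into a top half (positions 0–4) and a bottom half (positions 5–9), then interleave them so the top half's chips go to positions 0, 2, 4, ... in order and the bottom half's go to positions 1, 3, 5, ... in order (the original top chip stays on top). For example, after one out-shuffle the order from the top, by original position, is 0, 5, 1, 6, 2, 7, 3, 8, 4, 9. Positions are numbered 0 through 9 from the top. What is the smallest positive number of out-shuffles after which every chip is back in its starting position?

6

The out-shuffle permutes the 10 positions with cycle lengths [1, 1, 2, 6].
Every chip is home exactly when every cycle has completed a whole number of laps, i.e. after lcm(1, 2, 6) = 6 out-shuffles.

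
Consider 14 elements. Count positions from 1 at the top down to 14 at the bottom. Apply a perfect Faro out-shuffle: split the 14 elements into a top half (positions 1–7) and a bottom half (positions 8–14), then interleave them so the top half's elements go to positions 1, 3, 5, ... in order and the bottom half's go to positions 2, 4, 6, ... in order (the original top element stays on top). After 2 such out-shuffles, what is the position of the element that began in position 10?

Track the element's position through each out-shuffle:
10 → 6 → 11

11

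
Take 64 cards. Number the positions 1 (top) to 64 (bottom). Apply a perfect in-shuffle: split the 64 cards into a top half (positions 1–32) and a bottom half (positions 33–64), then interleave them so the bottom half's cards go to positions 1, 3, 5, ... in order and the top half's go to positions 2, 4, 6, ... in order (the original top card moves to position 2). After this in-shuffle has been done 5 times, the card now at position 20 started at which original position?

Work backwards from position 20, undoing one in-shuffle at a time:
20 ← 10 ← 5 ← 35 ← 50 ← 25
So the card now at position 20 started at position 25.

25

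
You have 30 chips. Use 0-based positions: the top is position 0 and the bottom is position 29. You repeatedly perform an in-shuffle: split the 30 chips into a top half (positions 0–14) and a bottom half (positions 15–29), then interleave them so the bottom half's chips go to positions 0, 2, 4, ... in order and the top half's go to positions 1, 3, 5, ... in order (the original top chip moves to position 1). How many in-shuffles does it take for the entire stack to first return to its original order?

The in-shuffle permutes the 30 positions with cycle lengths [5, 5, 5, 5, 5, 5].
Every chip is home exactly when every cycle has completed a whole number of laps, i.e. after lcm(5) = 5 in-shuffles.

5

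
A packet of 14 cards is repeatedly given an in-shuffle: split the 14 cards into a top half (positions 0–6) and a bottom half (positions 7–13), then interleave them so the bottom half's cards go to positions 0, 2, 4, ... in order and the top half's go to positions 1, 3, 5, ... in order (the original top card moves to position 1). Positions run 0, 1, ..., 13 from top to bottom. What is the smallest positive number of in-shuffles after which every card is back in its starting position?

The in-shuffle permutes the 14 positions with cycle lengths [2, 4, 4, 4].
Every card is home exactly when every cycle has completed a whole number of laps, i.e. after lcm(2, 4) = 4 in-shuffles.

4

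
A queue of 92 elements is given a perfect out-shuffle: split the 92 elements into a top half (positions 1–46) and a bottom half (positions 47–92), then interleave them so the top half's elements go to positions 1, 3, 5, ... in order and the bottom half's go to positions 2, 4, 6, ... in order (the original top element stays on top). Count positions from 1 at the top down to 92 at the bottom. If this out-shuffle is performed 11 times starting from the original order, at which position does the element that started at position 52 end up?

72

Track the element's position through each out-shuffle:
52 → 12 → 23 → 45 → 89 → 86 → 80 → 68 → 44 → 87 → 82 → 72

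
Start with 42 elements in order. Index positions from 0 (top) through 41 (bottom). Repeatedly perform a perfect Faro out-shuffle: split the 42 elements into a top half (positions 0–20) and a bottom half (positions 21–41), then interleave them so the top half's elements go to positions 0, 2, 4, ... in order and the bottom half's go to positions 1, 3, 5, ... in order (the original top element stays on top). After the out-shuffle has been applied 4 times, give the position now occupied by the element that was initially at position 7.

30

Track the element's position through each out-shuffle:
7 → 14 → 28 → 15 → 30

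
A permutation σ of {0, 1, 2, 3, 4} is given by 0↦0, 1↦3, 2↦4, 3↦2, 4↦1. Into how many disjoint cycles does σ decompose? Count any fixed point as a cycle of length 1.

2

Cycle decomposition: (0) (1 3 2 4).
2 cycles.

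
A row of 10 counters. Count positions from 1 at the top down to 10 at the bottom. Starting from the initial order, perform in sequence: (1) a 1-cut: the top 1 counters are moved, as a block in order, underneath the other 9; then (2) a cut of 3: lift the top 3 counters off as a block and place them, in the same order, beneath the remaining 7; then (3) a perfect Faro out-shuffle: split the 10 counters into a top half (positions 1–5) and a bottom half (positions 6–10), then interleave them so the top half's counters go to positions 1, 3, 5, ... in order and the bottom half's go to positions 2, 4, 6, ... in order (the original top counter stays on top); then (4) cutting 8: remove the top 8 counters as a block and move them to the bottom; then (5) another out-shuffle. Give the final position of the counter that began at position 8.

Track the counter from position 8 forward through each operation:
  after op 1 (cut 1): 8 → 7
  after op 2 (cut 3): 7 → 4
  after op 3 (out-shuffle): 4 → 7
  after op 4 (cut 8): 7 → 9
  after op 5 (out-shuffle): 9 → 8

8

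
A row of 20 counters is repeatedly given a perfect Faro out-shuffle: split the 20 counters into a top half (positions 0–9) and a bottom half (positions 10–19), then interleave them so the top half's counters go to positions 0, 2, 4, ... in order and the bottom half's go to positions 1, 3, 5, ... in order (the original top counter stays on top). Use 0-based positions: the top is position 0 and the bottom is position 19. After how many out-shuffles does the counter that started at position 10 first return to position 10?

Follow position 10 under repeated out-shuffles:
10 → 1 → 2 → 4 → 8 → 16 → 13 → 7 → 14 → 9 → 18 → 17 → 15 → 11 → 3 → 6 → 12 → 5 → 10
It first returns after 18 out-shuffles.

18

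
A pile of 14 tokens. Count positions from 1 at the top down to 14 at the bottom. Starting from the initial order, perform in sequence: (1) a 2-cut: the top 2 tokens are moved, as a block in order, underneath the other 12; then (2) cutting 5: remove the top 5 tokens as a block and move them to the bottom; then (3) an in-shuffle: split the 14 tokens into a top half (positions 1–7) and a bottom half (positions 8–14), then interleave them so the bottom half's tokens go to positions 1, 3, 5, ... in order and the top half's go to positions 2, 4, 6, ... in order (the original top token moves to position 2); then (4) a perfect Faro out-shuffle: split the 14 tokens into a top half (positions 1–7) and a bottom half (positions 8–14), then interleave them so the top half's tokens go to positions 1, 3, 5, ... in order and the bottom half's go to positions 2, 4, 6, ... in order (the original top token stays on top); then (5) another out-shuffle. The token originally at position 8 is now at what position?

Track the token from position 8 forward through each operation:
  after op 1 (cut 2): 8 → 6
  after op 2 (cut 5): 6 → 1
  after op 3 (in-shuffle): 1 → 2
  after op 4 (out-shuffle): 2 → 3
  after op 5 (out-shuffle): 3 → 5

5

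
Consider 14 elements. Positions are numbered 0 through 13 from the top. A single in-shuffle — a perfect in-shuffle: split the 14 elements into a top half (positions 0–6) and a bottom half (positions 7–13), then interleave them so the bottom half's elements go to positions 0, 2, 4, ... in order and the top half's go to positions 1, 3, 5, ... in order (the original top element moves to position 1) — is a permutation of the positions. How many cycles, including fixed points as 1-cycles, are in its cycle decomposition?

Trace each unvisited position around until it returns:
(0 1 3 7) (2 5 11 8) (4 9) (6 13 12 10)
4 cycles in total.

4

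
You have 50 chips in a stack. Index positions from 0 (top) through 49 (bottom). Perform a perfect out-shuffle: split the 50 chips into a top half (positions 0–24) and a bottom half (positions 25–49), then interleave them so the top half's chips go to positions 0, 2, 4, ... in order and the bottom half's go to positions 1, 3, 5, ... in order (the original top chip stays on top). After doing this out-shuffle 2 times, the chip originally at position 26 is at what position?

Track the chip's position through each out-shuffle:
26 → 3 → 6

6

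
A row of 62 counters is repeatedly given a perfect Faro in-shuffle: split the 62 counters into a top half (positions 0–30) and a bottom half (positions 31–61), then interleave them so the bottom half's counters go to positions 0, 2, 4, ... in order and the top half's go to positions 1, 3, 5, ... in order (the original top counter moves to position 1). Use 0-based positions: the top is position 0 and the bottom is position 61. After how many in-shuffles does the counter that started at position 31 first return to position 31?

Follow position 31 under repeated in-shuffles:
31 → 0 → 1 → 3 → 7 → 15 → 31
It first returns after 6 in-shuffles.

6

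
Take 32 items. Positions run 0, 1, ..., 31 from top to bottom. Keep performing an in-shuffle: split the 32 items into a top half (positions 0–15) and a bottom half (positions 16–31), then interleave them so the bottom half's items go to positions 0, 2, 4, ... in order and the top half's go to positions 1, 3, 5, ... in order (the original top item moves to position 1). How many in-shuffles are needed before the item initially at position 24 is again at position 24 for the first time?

10

Follow position 24 under repeated in-shuffles:
24 → 16 → 0 → 1 → 3 → 7 → 15 → 31 → 30 → 28 → 24
It first returns after 10 in-shuffles.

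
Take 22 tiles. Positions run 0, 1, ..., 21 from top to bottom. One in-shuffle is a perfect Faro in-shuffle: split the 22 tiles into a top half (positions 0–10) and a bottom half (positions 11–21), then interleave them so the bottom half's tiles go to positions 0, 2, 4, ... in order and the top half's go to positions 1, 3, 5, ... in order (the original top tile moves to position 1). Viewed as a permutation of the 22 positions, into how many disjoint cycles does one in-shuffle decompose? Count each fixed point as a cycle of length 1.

2

Trace each unvisited position around until it returns:
(0 1 3 7 15 8 ... len 11) (4 9 19 16 10 21 ... len 11)
2 cycles in total.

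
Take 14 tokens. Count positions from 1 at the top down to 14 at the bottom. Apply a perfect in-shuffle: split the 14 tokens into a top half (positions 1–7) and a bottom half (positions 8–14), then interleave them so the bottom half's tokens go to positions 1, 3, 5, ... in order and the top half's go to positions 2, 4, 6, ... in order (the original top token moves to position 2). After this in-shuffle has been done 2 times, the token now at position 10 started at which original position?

Work backwards from position 10, undoing one in-shuffle at a time:
10 ← 5 ← 10
So the token now at position 10 started at position 10.

10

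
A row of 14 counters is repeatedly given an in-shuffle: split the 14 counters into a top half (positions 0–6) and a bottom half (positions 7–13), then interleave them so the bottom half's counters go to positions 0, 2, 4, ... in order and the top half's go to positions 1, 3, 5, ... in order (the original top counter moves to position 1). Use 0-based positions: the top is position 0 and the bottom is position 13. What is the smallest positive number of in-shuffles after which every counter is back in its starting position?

The in-shuffle permutes the 14 positions with cycle lengths [2, 4, 4, 4].
Every counter is home exactly when every cycle has completed a whole number of laps, i.e. after lcm(2, 4) = 4 in-shuffles.

4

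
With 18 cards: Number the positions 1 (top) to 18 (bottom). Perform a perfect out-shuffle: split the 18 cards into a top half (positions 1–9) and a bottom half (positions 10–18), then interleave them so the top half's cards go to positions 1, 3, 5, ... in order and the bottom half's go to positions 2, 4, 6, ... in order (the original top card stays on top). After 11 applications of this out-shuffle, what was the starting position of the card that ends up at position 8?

4

Work backwards from position 8, undoing one out-shuffle at a time:
8 ← 13 ← 7 ← 4 ← 11 ← 6 ← 12 ← 15 ← 8 ← 13 ← 7 ← 4
So the card now at position 8 started at position 4.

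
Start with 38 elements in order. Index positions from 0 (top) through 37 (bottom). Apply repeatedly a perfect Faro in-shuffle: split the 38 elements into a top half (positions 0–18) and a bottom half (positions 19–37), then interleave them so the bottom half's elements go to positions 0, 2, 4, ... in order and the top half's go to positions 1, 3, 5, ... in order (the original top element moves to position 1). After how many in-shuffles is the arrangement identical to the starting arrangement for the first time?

The in-shuffle permutes the 38 positions with cycle lengths [2, 12, 12, 12].
Every element is home exactly when every cycle has completed a whole number of laps, i.e. after lcm(2, 12) = 12 in-shuffles.

12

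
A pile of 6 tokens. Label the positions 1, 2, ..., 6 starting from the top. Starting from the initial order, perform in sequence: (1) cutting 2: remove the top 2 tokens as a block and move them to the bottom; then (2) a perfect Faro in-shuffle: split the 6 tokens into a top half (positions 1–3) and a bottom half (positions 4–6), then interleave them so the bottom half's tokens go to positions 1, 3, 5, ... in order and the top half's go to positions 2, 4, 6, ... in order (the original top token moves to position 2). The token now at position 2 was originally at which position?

3

Undo the operations in reverse order, starting from position 2:
  undo op 2 (in-shuffle, from top half): 2 ← 1
  undo op 1 (cut 2): 1 ← 3
So the token at position 2 came from original position 3.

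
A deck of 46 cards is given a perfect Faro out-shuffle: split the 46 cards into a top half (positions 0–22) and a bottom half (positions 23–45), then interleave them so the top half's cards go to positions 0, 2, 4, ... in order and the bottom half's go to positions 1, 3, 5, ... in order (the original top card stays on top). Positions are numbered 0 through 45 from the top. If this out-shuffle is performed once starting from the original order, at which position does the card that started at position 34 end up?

23

Track the card's position through each out-shuffle:
34 → 23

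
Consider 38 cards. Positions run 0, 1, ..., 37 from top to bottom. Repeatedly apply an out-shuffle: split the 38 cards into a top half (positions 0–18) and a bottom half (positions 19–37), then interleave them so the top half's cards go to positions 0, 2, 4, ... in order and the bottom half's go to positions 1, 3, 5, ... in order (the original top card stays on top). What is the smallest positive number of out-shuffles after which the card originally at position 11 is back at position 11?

Follow position 11 under repeated out-shuffles:
11 → 22 → 7 → 14 → 28 → 19 → 1 → 2 → ... → 11 (length 36)
It first returns after 36 out-shuffles.

36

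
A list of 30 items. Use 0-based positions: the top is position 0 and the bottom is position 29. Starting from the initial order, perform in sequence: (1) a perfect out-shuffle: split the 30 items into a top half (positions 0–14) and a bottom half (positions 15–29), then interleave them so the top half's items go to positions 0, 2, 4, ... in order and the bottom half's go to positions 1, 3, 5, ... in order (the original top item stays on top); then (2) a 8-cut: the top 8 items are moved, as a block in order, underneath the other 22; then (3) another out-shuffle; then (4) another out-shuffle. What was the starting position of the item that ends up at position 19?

Undo the operations in reverse order, starting from position 19:
  undo op 4 (out-shuffle, from bottom half): 19 ← 24
  undo op 3 (out-shuffle, from top half): 24 ← 12
  undo op 2 (cut 8): 12 ← 20
  undo op 1 (out-shuffle, from top half): 20 ← 10
So the item at position 19 came from original position 10.

10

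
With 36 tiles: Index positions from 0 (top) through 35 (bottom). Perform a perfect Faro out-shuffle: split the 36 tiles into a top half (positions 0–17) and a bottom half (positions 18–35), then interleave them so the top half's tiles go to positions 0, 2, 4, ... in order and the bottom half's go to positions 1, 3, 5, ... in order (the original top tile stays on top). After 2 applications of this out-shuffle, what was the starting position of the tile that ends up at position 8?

Work backwards from position 8, undoing one out-shuffle at a time:
8 ← 4 ← 2
So the tile now at position 8 started at position 2.

2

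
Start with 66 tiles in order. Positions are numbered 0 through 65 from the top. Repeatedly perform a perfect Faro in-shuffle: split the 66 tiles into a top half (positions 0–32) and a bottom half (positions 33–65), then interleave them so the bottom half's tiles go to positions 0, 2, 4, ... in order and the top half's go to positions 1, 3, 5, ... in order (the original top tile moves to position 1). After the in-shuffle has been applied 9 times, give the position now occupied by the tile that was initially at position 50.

48

Track the tile's position through each in-shuffle:
50 → 34 → 2 → 5 → 11 → 23 → 47 → 28 → 57 → 48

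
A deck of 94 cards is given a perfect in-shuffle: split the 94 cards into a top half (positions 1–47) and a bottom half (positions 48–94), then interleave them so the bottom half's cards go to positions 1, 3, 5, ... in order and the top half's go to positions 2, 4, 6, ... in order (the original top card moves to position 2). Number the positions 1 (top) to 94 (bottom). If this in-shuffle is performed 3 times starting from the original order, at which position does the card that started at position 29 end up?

42

Track the card's position through each in-shuffle:
29 → 58 → 21 → 42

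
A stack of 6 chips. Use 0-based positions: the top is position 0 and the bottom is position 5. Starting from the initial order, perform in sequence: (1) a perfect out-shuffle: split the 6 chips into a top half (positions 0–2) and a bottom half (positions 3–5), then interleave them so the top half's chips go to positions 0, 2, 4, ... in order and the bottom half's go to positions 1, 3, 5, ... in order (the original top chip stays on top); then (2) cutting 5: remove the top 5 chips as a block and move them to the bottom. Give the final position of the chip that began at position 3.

2

Track the chip from position 3 forward through each operation:
  after op 1 (out-shuffle): 3 → 1
  after op 2 (cut 5): 1 → 2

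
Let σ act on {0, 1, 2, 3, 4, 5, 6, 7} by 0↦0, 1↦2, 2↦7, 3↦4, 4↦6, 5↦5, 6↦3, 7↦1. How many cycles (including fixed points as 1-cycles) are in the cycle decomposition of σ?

Cycle decomposition: (0) (1 2 7) (3 4 6) (5).
4 cycles.

4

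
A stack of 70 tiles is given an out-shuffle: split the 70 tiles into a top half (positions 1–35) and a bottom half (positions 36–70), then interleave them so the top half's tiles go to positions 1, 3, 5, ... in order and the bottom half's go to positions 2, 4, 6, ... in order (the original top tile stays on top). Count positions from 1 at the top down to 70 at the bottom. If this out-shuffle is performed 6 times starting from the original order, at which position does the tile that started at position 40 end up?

Track the tile's position through each out-shuffle:
40 → 10 → 19 → 37 → 4 → 7 → 13

13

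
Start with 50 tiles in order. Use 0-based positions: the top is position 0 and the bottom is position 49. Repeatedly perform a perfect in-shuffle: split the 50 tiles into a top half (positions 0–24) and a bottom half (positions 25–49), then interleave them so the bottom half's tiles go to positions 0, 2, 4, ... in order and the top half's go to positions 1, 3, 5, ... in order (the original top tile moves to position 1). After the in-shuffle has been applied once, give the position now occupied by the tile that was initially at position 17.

35

Track the tile's position through each in-shuffle:
17 → 35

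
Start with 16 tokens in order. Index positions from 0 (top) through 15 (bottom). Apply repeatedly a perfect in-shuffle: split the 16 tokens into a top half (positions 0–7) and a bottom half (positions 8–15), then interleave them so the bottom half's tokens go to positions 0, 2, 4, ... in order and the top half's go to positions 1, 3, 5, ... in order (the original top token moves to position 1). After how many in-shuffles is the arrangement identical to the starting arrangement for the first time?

8

The in-shuffle permutes the 16 positions with cycle lengths [8, 8].
Every token is home exactly when every cycle has completed a whole number of laps, i.e. after lcm(8) = 8 in-shuffles.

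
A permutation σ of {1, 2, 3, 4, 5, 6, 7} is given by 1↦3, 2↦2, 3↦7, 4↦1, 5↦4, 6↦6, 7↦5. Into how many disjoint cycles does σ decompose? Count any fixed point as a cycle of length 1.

3

Cycle decomposition: (1 3 7 5 4) (2) (6).
3 cycles.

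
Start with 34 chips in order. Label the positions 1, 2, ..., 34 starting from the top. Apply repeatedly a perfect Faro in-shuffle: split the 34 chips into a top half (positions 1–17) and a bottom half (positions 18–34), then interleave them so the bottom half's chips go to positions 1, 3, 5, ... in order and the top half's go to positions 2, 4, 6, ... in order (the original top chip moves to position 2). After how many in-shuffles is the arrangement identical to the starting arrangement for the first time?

12

The in-shuffle permutes the 34 positions with cycle lengths [3, 3, 4, 12, 12].
Every chip is home exactly when every cycle has completed a whole number of laps, i.e. after lcm(3, 4, 12) = 12 in-shuffles.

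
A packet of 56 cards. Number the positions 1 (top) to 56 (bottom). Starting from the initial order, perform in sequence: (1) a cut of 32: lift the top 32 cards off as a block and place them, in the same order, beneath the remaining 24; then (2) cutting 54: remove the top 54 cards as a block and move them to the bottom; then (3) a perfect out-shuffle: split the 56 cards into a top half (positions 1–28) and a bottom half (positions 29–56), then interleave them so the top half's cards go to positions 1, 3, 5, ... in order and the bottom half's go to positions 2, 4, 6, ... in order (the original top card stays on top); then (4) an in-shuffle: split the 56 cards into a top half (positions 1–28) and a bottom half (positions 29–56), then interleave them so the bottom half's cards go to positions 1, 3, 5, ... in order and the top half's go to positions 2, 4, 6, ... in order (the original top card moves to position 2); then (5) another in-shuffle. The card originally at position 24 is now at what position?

5

Track the card from position 24 forward through each operation:
  after op 1 (cut 32): 24 → 48
  after op 2 (cut 54): 48 → 50
  after op 3 (out-shuffle): 50 → 44
  after op 4 (in-shuffle): 44 → 31
  after op 5 (in-shuffle): 31 → 5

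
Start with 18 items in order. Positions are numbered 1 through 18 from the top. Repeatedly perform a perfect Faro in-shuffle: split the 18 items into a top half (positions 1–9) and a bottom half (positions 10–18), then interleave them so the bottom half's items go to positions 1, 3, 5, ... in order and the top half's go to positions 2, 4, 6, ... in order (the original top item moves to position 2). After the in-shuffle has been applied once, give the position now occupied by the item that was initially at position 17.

Track the item's position through each in-shuffle:
17 → 15

15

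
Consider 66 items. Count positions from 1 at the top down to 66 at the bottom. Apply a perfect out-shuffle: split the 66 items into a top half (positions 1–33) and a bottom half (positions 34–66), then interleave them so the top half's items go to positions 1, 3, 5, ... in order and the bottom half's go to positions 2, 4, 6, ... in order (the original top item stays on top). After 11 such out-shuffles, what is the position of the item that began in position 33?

Track the item's position through each out-shuffle:
33 → 65 → 64 → 62 → 58 → 50 → 34 → 2 → 3 → 5 → 9 → 17

17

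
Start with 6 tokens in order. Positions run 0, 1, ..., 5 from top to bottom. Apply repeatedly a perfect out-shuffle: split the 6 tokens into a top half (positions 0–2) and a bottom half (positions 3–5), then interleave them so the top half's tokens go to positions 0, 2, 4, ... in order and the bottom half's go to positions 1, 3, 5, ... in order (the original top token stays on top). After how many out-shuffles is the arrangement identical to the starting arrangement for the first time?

4

The out-shuffle permutes the 6 positions with cycle lengths [1, 1, 4].
Every token is home exactly when every cycle has completed a whole number of laps, i.e. after lcm(1, 4) = 4 out-shuffles.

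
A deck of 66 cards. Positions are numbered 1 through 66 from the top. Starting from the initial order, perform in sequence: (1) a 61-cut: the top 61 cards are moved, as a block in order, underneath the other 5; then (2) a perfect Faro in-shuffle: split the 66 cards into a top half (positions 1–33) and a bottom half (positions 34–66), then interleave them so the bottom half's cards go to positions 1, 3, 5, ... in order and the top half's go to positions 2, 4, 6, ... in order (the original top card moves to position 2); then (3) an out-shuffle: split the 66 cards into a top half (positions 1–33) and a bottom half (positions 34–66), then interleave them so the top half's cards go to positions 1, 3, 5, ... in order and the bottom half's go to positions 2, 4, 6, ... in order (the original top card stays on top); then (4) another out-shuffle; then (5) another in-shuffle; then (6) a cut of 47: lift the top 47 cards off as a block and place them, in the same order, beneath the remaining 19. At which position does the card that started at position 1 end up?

Track the card from position 1 forward through each operation:
  after op 1 (cut 61): 1 → 6
  after op 2 (in-shuffle): 6 → 12
  after op 3 (out-shuffle): 12 → 23
  after op 4 (out-shuffle): 23 → 45
  after op 5 (in-shuffle): 45 → 23
  after op 6 (cut 47): 23 → 42

42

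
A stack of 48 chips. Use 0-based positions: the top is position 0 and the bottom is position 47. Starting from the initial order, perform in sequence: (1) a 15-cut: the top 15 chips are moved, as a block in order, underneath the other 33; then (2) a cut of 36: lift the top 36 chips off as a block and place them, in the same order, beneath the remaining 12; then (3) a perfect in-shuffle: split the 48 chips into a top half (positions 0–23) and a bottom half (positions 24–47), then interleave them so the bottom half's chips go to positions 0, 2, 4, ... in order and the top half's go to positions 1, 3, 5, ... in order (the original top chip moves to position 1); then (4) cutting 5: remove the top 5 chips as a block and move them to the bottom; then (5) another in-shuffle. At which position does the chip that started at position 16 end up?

Track the chip from position 16 forward through each operation:
  after op 1 (cut 15): 16 → 1
  after op 2 (cut 36): 1 → 13
  after op 3 (in-shuffle): 13 → 27
  after op 4 (cut 5): 27 → 22
  after op 5 (in-shuffle): 22 → 45

45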